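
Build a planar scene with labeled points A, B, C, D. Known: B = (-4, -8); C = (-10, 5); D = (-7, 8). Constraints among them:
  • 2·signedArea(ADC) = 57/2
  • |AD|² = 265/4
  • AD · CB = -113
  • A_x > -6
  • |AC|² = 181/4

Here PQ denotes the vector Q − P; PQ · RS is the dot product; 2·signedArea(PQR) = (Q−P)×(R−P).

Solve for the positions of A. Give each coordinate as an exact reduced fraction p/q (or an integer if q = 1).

1. A_x = -11/2  [2·signedArea(ADC) = 57/2 ∩ AD · CB = -113]
2. A_y = 0  [2·signedArea(ADC) = 57/2 ∩ AD · CB = -113]
   → A = (-11/2, 0)

A = (-11/2, 0)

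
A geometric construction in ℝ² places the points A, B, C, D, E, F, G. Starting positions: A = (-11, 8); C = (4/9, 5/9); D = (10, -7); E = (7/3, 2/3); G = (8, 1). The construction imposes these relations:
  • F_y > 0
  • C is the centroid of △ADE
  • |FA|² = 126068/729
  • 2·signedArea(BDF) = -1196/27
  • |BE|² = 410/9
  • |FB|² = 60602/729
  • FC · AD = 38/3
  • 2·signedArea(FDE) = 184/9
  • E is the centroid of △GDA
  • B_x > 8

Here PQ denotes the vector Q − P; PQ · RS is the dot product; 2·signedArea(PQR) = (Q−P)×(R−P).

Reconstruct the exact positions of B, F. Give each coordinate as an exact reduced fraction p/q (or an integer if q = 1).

1. F_x = -5/27  [2·signedArea(FDE) = 184/9 ∩ FC · AD = 38/3]
2. F_y = 14/27  [2·signedArea(FDE) = 184/9 ∩ FC · AD = 38/3]
   → F = (-5/27, 14/27)
3. B_x = 26/3  [line -203/27·x + -275/27·y + 1301/27 = 0 ∩ |BE|² = 410/9]
4. B_y = -5/3  [line -203/27·x + -275/27·y + 1301/27 = 0 ∩ |BE|² = 410/9]
   → B = (26/3, -5/3)

B = (26/3, -5/3)
F = (-5/27, 14/27)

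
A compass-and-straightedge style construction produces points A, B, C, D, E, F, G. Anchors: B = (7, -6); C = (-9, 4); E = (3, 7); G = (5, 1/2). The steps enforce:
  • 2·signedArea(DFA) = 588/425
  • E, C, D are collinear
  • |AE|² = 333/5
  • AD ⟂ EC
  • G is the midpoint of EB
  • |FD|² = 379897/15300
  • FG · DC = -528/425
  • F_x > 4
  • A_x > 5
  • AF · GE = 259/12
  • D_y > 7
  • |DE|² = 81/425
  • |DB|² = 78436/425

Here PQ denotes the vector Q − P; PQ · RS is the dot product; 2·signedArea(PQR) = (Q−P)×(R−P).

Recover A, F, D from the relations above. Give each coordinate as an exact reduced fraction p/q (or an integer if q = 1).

A = (27/5, -4/5)
D = (291/85, 604/85)
F = (67/15, 67/30)

1. D_x = 291/85  [line 3·x + -12·y + 75 = 0 ∩ |DE|² = 81/425]
2. D_y = 604/85  [line 3·x + -12·y + 75 = 0 ∩ |DE|² = 81/425]
   → D = (291/85, 604/85)
3. A_x = 27/5  [line 12·x + 3·y + -312/5 = 0 ∩ |AE|² = 333/5]
4. A_y = -4/5  [line 12·x + 3·y + -312/5 = 0 ∩ |AE|² = 333/5]
   → A = (27/5, -4/5)
5. F_x = 67/15  [AF · GE = 259/12 ∩ FG · DC = -528/425]
6. F_y = 67/30  [AF · GE = 259/12 ∩ FG · DC = -528/425]
   → F = (67/15, 67/30)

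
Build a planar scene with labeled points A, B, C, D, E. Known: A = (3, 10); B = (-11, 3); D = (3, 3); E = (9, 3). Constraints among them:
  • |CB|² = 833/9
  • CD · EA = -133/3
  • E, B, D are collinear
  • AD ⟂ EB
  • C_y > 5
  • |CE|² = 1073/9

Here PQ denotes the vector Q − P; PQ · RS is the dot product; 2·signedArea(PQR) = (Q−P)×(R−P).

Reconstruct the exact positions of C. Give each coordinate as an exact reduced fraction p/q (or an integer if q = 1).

1. C_x = -5/3  [line 6·x + -7·y + 142/3 = 0 ∩ |CB|² = 833/9]
2. C_y = 16/3  [line 6·x + -7·y + 142/3 = 0 ∩ |CB|² = 833/9]
   → C = (-5/3, 16/3)

C = (-5/3, 16/3)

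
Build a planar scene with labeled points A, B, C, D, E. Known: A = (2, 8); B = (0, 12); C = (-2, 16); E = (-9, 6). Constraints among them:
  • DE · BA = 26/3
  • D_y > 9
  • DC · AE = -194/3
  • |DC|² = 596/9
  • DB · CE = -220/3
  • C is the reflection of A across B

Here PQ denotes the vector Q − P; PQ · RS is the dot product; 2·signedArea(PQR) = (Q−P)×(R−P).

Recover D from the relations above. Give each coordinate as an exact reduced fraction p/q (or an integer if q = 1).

D = (-20/3, 28/3)

1. D_x = -20/3  [DB · CE = -220/3 ∩ DE · BA = 26/3]
2. D_y = 28/3  [DB · CE = -220/3 ∩ DE · BA = 26/3]
   → D = (-20/3, 28/3)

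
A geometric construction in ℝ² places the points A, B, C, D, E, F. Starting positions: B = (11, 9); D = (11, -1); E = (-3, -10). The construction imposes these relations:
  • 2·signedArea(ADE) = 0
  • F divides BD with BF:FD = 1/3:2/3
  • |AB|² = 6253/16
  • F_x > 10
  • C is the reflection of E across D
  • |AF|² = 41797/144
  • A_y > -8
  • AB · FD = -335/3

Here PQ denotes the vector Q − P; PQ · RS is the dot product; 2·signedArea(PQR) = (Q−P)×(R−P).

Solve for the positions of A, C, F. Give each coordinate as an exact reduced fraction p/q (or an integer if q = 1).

A = (1/2, -31/4)
C = (25, 8)
F = (11, 17/3)

1. C_x = 25  [C is the reflection of E across D]
2. C_y = 8  [C is the reflection of E across D]
   → C = (25, 8)
3. F_x = 11  [F divides BD with BF:FD = 1/3:2/3]
4. F_y = 17/3  [F divides BD with BF:FD = 1/3:2/3]
   → F = (11, 17/3)
5. A_x = 1/2  [2·signedArea(ADE) = 0 ∩ AB · FD = -335/3]
6. A_y = -31/4  [2·signedArea(ADE) = 0 ∩ AB · FD = -335/3]
   → A = (1/2, -31/4)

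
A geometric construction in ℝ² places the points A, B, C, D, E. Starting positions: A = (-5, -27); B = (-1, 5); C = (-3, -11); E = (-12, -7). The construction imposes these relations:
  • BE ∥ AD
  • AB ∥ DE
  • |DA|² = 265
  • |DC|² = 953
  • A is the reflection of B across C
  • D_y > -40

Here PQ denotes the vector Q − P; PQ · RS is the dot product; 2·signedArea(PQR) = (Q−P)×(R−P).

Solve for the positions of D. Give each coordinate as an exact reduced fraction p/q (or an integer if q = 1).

D = (-16, -39)

1. D_x = -16  [AB ∥ DE ∩ BE ∥ AD]
2. D_y = -39  [AB ∥ DE ∩ BE ∥ AD]
   → D = (-16, -39)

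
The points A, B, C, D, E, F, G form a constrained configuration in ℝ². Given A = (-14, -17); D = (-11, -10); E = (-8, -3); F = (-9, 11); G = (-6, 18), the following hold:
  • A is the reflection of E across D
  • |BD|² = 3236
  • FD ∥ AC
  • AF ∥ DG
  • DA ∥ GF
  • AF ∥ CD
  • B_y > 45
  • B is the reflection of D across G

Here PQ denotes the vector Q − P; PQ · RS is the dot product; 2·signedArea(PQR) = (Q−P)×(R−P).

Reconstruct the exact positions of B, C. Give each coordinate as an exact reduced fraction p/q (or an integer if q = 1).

1. B_x = -1  [B is the reflection of D across G]
2. B_y = 46  [B is the reflection of D across G]
   → B = (-1, 46)
3. C_x = -16  [AF ∥ CD ∩ FD ∥ AC]
4. C_y = -38  [AF ∥ CD ∩ FD ∥ AC]
   → C = (-16, -38)

B = (-1, 46)
C = (-16, -38)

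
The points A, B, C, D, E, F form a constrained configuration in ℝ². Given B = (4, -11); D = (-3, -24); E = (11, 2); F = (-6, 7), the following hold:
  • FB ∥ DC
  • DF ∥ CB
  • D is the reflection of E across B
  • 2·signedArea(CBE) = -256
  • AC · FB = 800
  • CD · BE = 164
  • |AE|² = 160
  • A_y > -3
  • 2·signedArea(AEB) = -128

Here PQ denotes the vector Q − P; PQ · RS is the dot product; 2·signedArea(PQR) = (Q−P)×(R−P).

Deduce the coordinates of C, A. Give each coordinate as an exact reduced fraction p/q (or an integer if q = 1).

1. C_x = 7  [DF ∥ CB ∩ FB ∥ DC]
2. C_y = -42  [DF ∥ CB ∩ FB ∥ DC]
   → C = (7, -42)
3. A_x = -1  [2·signedArea(AEB) = -128 ∩ AC · FB = 800]
4. A_y = -2  [2·signedArea(AEB) = -128 ∩ AC · FB = 800]
   → A = (-1, -2)

A = (-1, -2)
C = (7, -42)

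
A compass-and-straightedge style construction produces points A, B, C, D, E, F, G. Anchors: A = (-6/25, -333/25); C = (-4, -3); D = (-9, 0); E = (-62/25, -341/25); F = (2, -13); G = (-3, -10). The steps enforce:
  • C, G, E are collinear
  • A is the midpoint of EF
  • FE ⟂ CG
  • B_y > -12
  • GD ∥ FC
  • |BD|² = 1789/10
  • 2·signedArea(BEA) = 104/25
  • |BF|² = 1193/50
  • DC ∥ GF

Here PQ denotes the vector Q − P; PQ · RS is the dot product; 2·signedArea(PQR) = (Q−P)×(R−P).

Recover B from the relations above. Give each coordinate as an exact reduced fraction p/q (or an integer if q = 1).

B = (-137/50, -591/50)

1. B_x = -137/50  [line -8/25·x + 56/25·y + 128/5 = 0 ∩ |BD|² = 1789/10]
2. B_y = -591/50  [line -8/25·x + 56/25·y + 128/5 = 0 ∩ |BD|² = 1789/10]
   → B = (-137/50, -591/50)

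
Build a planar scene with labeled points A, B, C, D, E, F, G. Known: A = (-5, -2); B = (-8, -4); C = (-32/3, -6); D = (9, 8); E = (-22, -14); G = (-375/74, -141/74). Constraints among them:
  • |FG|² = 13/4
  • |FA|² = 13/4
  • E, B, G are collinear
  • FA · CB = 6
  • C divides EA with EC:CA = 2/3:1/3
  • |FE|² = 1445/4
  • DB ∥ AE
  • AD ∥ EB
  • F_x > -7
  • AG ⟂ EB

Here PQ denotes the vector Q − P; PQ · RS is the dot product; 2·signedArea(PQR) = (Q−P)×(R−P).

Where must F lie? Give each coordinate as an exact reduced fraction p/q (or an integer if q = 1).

F = (-13/2, -3)

1. F_x = -13/2  [line -8/3·x + -2·y + -70/3 = 0 ∩ |FE|² = 1445/4]
2. F_y = -3  [line -8/3·x + -2·y + -70/3 = 0 ∩ |FE|² = 1445/4]
   → F = (-13/2, -3)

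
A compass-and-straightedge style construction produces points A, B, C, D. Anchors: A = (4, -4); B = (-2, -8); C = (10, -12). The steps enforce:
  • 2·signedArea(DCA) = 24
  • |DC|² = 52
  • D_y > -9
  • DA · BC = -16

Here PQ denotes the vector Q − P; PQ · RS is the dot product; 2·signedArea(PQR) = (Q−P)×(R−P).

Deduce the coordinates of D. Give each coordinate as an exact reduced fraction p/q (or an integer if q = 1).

D = (4, -8)

1. D_x = 4  [2·signedArea(DCA) = 24 ∩ DA · BC = -16]
2. D_y = -8  [2·signedArea(DCA) = 24 ∩ DA · BC = -16]
   → D = (4, -8)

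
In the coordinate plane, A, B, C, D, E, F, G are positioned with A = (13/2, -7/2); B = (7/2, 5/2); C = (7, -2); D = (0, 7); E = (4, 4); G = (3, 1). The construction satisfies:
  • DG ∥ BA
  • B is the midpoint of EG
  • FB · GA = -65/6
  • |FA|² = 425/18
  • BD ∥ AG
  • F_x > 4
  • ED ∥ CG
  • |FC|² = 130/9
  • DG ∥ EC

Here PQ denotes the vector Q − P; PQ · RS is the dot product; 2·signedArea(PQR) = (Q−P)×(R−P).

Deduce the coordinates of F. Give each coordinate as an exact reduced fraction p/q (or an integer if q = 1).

1. F_x = 14/3  [line -7/2·x + 9/2·y + 71/6 = 0 ∩ |FC|² = 130/9]
2. F_y = 1  [line -7/2·x + 9/2·y + 71/6 = 0 ∩ |FC|² = 130/9]
   → F = (14/3, 1)

F = (14/3, 1)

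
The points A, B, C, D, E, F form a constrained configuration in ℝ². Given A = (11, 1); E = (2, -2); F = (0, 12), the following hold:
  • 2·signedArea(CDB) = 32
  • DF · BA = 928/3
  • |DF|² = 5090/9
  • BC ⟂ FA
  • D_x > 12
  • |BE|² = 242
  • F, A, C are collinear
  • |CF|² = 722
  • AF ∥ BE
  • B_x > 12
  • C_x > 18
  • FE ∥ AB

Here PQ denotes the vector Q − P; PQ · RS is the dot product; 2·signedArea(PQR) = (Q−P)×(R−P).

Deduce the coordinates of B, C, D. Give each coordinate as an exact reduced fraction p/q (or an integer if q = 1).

B = (13, -13)
C = (19, -7)
D = (37/3, -25/3)

1. B_x = 13  [AF ∥ BE ∩ FE ∥ AB]
2. B_y = -13  [AF ∥ BE ∩ FE ∥ AB]
   → B = (13, -13)
3. C_x = 19  [F, A, C are collinear ∩ BC ⟂ FA]
4. C_y = -7  [F, A, C are collinear ∩ BC ⟂ FA]
   → C = (19, -7)
5. D_x = 37/3  [DF · BA = 928/3 ∩ 2·signedArea(CDB) = 32]
6. D_y = -25/3  [DF · BA = 928/3 ∩ 2·signedArea(CDB) = 32]
   → D = (37/3, -25/3)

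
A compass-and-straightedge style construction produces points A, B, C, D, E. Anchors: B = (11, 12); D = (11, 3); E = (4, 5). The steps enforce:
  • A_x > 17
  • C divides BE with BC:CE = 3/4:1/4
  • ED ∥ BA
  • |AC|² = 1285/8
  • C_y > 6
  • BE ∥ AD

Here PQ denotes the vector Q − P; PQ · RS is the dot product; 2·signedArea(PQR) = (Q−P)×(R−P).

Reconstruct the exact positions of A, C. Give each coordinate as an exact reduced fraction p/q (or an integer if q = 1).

A = (18, 10)
C = (23/4, 27/4)

1. A_x = 18  [BE ∥ AD ∩ ED ∥ BA]
2. A_y = 10  [BE ∥ AD ∩ ED ∥ BA]
   → A = (18, 10)
3. C_x = 23/4  [C divides BE with BC:CE = 3/4:1/4]
4. C_y = 27/4  [C divides BE with BC:CE = 3/4:1/4]
   → C = (23/4, 27/4)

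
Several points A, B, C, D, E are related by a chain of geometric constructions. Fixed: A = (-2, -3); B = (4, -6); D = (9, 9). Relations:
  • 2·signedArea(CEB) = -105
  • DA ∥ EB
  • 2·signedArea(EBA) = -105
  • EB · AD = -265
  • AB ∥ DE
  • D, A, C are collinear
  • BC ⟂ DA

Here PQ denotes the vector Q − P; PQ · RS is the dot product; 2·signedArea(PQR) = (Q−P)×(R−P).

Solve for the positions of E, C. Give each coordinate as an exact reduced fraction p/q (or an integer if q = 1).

1. E_x = 15  [DA ∥ EB ∩ AB ∥ DE]
2. E_y = 6  [DA ∥ EB ∩ AB ∥ DE]
   → E = (15, 6)
3. C_x = -40/53  [D, A, C are collinear ∩ BC ⟂ DA]
4. C_y = -87/53  [D, A, C are collinear ∩ BC ⟂ DA]
   → C = (-40/53, -87/53)

C = (-40/53, -87/53)
E = (15, 6)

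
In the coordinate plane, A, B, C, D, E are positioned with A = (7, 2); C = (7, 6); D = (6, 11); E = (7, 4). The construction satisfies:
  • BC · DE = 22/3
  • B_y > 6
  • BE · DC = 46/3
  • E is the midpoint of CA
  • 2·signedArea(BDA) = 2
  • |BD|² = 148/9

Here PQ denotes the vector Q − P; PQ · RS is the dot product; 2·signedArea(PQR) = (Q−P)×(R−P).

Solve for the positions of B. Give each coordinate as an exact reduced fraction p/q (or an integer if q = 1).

B = (20/3, 7)

1. B_x = 20/3  [BC · DE = 22/3 ∩ BE · DC = 46/3]
2. B_y = 7  [BC · DE = 22/3 ∩ BE · DC = 46/3]
   → B = (20/3, 7)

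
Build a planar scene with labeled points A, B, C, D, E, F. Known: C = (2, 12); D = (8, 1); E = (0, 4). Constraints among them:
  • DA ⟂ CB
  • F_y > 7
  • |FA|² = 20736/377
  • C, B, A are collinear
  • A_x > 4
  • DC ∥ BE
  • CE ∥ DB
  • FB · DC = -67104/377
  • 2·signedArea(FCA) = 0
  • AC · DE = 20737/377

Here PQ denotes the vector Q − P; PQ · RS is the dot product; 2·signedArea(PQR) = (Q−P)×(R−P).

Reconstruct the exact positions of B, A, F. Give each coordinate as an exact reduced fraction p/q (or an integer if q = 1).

A = (1686/377, 97/377)
B = (6, -7)
F = (1110/377, 2833/377)

1. B_x = 6  [DC ∥ BE ∩ CE ∥ DB]
2. B_y = -7  [DC ∥ BE ∩ CE ∥ DB]
   → B = (6, -7)
3. A_x = 1686/377  [C, B, A are collinear ∩ DA ⟂ CB]
4. A_y = 97/377  [C, B, A are collinear ∩ DA ⟂ CB]
   → A = (1686/377, 97/377)
5. F_x = 1110/377  [2·signedArea(FCA) = 0 ∩ FB · DC = -67104/377]
6. F_y = 2833/377  [2·signedArea(FCA) = 0 ∩ FB · DC = -67104/377]
   → F = (1110/377, 2833/377)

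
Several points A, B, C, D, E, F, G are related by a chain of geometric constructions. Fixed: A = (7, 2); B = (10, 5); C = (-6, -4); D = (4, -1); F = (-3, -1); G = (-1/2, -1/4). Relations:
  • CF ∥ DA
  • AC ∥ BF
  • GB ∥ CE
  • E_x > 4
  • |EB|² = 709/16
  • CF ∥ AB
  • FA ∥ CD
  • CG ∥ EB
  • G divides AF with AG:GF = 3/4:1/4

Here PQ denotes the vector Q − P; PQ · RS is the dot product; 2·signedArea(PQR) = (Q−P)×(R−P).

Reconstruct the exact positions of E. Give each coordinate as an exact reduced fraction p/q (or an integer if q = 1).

E = (9/2, 5/4)

1. E_x = 9/2  [CG ∥ EB ∩ GB ∥ CE]
2. E_y = 5/4  [CG ∥ EB ∩ GB ∥ CE]
   → E = (9/2, 5/4)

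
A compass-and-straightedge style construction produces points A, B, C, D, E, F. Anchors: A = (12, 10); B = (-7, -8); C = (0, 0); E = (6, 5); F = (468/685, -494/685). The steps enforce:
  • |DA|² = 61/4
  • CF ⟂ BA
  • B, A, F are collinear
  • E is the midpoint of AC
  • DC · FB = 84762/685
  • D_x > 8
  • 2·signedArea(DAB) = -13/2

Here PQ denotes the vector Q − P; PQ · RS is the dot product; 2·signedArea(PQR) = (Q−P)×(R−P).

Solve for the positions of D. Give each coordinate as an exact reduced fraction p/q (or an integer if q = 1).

D = (9, 15/2)

1. D_x = 9  [DC · FB = 84762/685 ∩ 2·signedArea(DAB) = -13/2]
2. D_y = 15/2  [DC · FB = 84762/685 ∩ 2·signedArea(DAB) = -13/2]
   → D = (9, 15/2)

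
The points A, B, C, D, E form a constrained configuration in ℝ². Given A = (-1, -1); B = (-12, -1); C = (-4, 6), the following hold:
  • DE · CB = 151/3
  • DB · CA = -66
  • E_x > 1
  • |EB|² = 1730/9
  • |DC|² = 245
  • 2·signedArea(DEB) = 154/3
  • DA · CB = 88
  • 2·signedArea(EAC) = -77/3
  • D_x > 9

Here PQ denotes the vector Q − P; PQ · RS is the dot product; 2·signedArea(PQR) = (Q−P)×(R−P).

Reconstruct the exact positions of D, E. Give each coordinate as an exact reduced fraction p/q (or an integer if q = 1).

1. D_x = 10  [DB · CA = -66 ∩ DA · CB = 88]
2. D_y = -1  [DB · CA = -66 ∩ DA · CB = 88]
   → D = (10, -1)
3. E_x = 5/3  [DE · CB = 151/3 ∩ 2·signedArea(EAC) = -77/3]
4. E_y = 4/3  [DE · CB = 151/3 ∩ 2·signedArea(EAC) = -77/3]
   → E = (5/3, 4/3)

D = (10, -1)
E = (5/3, 4/3)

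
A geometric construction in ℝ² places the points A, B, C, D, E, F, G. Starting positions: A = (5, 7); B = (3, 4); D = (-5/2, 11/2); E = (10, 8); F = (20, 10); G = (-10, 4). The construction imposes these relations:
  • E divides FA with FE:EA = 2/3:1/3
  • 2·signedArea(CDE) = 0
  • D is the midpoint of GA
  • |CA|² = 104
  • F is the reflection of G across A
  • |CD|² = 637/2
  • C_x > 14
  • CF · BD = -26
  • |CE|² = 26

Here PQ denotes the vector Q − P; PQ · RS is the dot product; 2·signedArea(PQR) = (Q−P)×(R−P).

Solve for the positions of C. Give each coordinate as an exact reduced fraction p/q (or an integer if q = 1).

1. C_x = 15  [2·signedArea(CDE) = 0 ∩ CF · BD = -26]
2. C_y = 9  [2·signedArea(CDE) = 0 ∩ CF · BD = -26]
   → C = (15, 9)

C = (15, 9)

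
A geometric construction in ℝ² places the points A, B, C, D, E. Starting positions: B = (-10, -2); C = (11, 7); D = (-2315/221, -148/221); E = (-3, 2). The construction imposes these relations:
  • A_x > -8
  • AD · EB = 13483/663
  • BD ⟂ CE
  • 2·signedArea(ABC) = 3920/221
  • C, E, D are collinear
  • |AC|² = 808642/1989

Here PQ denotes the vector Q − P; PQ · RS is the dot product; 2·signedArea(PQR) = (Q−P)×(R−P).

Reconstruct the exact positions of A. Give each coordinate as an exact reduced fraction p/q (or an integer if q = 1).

1. A_x = -5188/663  [2·signedArea(ABC) = 3920/221 ∩ AD · EB = 13483/663]
2. A_y = -148/663  [2·signedArea(ABC) = 3920/221 ∩ AD · EB = 13483/663]
   → A = (-5188/663, -148/663)

A = (-5188/663, -148/663)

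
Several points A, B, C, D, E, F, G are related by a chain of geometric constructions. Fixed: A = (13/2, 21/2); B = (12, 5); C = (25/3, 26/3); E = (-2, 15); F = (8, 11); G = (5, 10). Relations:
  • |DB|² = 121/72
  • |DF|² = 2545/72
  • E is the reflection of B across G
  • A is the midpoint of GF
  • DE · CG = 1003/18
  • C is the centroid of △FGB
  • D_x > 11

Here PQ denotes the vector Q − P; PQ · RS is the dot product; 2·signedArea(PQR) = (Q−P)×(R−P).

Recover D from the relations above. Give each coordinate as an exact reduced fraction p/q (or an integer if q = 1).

D = (133/12, 71/12)

1. D_x = 133/12  [line 10/3·x + -4/3·y + -523/18 = 0 ∩ |DB|² = 121/72]
2. D_y = 71/12  [line 10/3·x + -4/3·y + -523/18 = 0 ∩ |DB|² = 121/72]
   → D = (133/12, 71/12)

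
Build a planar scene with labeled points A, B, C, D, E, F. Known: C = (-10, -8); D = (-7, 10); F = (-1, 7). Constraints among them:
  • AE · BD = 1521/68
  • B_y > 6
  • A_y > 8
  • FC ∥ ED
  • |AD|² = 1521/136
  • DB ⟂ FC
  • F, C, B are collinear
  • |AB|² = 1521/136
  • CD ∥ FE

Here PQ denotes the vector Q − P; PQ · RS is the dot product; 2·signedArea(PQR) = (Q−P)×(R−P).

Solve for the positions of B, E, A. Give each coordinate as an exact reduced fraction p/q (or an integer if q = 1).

1. B_x = -43/34  [F, C, B are collinear ∩ DB ⟂ FC]
2. B_y = 223/34  [F, C, B are collinear ∩ DB ⟂ FC]
   → B = (-43/34, 223/34)
3. E_x = 2  [FC ∥ ED ∩ CD ∥ FE]
4. E_y = 25  [FC ∥ ED ∩ CD ∥ FE]
   → E = (2, 25)
5. A_x = -281/68  [line 195/34·x + -117/34·y + 3549/68 = 0 ∩ |AD|² = 1521/136]
6. A_y = 563/68  [line 195/34·x + -117/34·y + 3549/68 = 0 ∩ |AD|² = 1521/136]
   → A = (-281/68, 563/68)

A = (-281/68, 563/68)
B = (-43/34, 223/34)
E = (2, 25)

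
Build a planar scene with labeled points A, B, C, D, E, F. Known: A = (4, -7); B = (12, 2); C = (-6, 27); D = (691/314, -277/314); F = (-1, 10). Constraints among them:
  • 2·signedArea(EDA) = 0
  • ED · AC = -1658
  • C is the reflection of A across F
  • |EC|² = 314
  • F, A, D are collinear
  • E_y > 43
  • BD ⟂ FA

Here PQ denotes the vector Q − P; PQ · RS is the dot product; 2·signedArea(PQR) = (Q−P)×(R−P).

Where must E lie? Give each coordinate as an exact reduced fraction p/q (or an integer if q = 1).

1. E_x = -11  [2·signedArea(EDA) = 0 ∩ ED · AC = -1658]
2. E_y = 44  [2·signedArea(EDA) = 0 ∩ ED · AC = -1658]
   → E = (-11, 44)

E = (-11, 44)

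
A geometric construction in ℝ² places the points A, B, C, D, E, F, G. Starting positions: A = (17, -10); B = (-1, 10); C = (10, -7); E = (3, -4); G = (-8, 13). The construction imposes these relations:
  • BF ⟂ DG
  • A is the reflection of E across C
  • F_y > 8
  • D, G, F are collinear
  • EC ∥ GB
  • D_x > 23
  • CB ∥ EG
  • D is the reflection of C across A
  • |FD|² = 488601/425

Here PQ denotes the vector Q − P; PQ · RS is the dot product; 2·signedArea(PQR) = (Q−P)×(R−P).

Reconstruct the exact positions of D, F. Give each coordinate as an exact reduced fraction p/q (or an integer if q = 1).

D = (24, -13)
F = (-984/425, 3562/425)

1. D_x = 24  [D is the reflection of C across A]
2. D_y = -13  [D is the reflection of C across A]
   → D = (24, -13)
3. F_x = -984/425  [D, G, F are collinear ∩ BF ⟂ DG]
4. F_y = 3562/425  [D, G, F are collinear ∩ BF ⟂ DG]
   → F = (-984/425, 3562/425)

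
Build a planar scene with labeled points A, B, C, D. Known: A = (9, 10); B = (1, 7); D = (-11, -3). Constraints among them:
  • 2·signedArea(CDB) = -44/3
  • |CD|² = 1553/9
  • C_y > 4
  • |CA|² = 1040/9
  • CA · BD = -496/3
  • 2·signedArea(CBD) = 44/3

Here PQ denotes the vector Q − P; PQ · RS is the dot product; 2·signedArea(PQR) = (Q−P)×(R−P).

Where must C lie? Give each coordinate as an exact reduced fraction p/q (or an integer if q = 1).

1. C_x = -1/3  [2·signedArea(CDB) = -44/3 ∩ CA · BD = -496/3]
2. C_y = 14/3  [2·signedArea(CDB) = -44/3 ∩ CA · BD = -496/3]
   → C = (-1/3, 14/3)

C = (-1/3, 14/3)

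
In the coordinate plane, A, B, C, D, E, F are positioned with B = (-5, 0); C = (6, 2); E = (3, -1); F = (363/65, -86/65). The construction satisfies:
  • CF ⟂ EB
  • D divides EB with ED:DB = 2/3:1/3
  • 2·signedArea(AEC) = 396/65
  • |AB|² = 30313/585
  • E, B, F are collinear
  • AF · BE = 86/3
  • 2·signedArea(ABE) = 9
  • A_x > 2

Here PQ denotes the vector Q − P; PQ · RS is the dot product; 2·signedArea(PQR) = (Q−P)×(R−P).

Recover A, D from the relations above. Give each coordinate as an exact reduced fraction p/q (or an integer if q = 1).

A = (428/195, 44/195)
D = (-7/3, -1/3)

1. A_x = 428/195  [AF · BE = 86/3 ∩ 2·signedArea(ABE) = 9]
2. A_y = 44/195  [AF · BE = 86/3 ∩ 2·signedArea(ABE) = 9]
   → A = (428/195, 44/195)
3. D_x = -7/3  [D divides EB with ED:DB = 2/3:1/3]
4. D_y = -1/3  [D divides EB with ED:DB = 2/3:1/3]
   → D = (-7/3, -1/3)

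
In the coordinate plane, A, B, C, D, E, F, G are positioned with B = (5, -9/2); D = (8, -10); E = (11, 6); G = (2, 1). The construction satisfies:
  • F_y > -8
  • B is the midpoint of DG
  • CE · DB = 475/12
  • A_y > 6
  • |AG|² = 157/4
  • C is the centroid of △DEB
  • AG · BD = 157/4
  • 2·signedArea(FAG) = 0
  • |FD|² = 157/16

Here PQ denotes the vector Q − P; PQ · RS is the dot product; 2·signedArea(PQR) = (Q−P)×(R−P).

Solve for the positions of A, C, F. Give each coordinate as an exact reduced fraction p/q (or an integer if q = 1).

A = (-1, 13/2)
C = (8, -17/6)
F = (13/2, -29/4)

1. A_x = -1  [line -3·x + 11/2·y + -155/4 = 0 ∩ |AG|² = 157/4]
2. A_y = 13/2  [line -3·x + 11/2·y + -155/4 = 0 ∩ |AG|² = 157/4]
   → A = (-1, 13/2)
3. C_x = 8  [C is the centroid of △DEB]
4. C_y = -17/6  [C is the centroid of △DEB]
   → C = (8, -17/6)
5. F_x = 13/2  [line 11/2·x + 3·y + -14 = 0 ∩ |FD|² = 157/16]
6. F_y = -29/4  [line 11/2·x + 3·y + -14 = 0 ∩ |FD|² = 157/16]
   → F = (13/2, -29/4)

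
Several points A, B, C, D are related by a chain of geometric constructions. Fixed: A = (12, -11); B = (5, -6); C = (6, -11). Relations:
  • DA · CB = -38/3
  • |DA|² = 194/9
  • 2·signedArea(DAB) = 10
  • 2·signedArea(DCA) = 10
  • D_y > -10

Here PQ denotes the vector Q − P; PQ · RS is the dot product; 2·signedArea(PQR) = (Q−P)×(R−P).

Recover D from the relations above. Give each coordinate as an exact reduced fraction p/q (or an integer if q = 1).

D = (23/3, -28/3)

1. D_x = 23/3  [2·signedArea(DCA) = 10 ∩ 2·signedArea(DAB) = 10]
2. D_y = -28/3  [2·signedArea(DCA) = 10 ∩ 2·signedArea(DAB) = 10]
   → D = (23/3, -28/3)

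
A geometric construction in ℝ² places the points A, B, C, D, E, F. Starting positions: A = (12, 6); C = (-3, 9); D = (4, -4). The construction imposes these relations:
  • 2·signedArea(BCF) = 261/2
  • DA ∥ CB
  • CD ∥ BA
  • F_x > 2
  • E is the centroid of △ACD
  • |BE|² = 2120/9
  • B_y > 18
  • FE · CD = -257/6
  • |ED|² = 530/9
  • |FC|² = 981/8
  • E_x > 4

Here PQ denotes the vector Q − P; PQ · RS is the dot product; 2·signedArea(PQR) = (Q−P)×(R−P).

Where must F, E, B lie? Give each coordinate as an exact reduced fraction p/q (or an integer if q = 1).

B = (5, 19)
E = (13/3, 11/3)
F = (9/4, -3/4)

1. E_x = 13/3  [E is the centroid of △ACD]
2. E_y = 11/3  [E is the centroid of △ACD]
   → E = (13/3, 11/3)
3. B_x = 5  [CD ∥ BA ∩ DA ∥ CB]
4. B_y = 19  [CD ∥ BA ∩ DA ∥ CB]
   → B = (5, 19)
5. F_x = 9/4  [FE · CD = -257/6 ∩ 2·signedArea(BCF) = 261/2]
6. F_y = -3/4  [FE · CD = -257/6 ∩ 2·signedArea(BCF) = 261/2]
   → F = (9/4, -3/4)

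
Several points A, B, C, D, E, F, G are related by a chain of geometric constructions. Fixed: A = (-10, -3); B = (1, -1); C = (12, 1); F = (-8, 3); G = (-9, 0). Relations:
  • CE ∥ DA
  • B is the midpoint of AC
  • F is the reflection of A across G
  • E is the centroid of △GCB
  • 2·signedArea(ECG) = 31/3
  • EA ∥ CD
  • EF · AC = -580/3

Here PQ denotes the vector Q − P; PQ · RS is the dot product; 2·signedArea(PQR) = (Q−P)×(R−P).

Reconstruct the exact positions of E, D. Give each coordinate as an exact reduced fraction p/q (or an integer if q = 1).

D = (2/3, -2)
E = (4/3, 0)

1. E_x = 4/3  [E is the centroid of △GCB]
2. E_y = 0  [E is the centroid of △GCB]
   → E = (4/3, 0)
3. D_x = 2/3  [CE ∥ DA ∩ EA ∥ CD]
4. D_y = -2  [CE ∥ DA ∩ EA ∥ CD]
   → D = (2/3, -2)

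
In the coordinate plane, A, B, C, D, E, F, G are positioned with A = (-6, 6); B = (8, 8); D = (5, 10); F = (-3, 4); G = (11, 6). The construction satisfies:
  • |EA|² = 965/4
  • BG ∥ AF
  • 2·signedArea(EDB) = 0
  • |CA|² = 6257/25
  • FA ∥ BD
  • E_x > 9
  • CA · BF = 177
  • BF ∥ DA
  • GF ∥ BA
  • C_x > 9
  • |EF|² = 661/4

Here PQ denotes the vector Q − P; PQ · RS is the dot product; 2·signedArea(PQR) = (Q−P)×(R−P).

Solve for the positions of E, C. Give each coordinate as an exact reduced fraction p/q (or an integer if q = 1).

C = (49/5, 34/5)
E = (19/2, 7)

1. E_x = 19/2  [line 2·x + 3·y + -40 = 0 ∩ |EF|² = 661/4]
2. E_y = 7  [line 2·x + 3·y + -40 = 0 ∩ |EF|² = 661/4]
   → E = (19/2, 7)
3. C_x = 49/5  [line 11·x + 4·y + -135 = 0 ∩ |CA|² = 6257/25]
4. C_y = 34/5  [line 11·x + 4·y + -135 = 0 ∩ |CA|² = 6257/25]
   → C = (49/5, 34/5)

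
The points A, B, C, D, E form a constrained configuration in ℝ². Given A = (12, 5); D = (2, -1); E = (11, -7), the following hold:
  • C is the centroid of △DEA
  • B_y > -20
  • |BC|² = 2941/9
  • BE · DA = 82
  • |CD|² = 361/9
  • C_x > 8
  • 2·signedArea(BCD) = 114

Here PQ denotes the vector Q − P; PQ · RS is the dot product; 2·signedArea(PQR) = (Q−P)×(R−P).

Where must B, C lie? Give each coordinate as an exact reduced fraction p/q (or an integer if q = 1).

1. C_x = 25/3  [C is the centroid of △DEA]
2. C_y = -1  [C is the centroid of △DEA]
   → C = (25/3, -1)
3. B_x = 10  [BE · DA = 82 ∩ 2·signedArea(BCD) = 114]
4. B_y = -19  [BE · DA = 82 ∩ 2·signedArea(BCD) = 114]
   → B = (10, -19)

B = (10, -19)
C = (25/3, -1)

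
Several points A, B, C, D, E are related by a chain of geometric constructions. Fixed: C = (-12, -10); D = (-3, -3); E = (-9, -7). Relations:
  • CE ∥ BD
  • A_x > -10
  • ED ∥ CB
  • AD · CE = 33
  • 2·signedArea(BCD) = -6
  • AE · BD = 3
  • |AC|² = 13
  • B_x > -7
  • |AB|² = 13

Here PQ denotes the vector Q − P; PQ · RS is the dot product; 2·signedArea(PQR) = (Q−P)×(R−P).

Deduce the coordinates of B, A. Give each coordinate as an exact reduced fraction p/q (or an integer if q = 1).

A = (-9, -8)
B = (-6, -6)

1. B_x = -6  [CE ∥ BD ∩ ED ∥ CB]
2. B_y = -6  [CE ∥ BD ∩ ED ∥ CB]
   → B = (-6, -6)
3. A_x = -9  [line -3·x + -3·y + -51 = 0 ∩ |AC|² = 13]
4. A_y = -8  [line -3·x + -3·y + -51 = 0 ∩ |AC|² = 13]
   → A = (-9, -8)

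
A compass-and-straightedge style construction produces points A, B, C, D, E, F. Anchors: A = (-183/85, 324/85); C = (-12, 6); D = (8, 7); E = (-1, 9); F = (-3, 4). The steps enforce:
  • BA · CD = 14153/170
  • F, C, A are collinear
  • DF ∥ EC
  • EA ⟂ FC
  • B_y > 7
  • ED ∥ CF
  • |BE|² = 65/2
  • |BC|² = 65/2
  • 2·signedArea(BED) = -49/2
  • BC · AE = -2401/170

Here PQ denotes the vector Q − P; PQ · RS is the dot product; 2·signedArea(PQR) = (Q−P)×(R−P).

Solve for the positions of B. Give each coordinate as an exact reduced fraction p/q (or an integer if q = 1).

B = (-13/2, 15/2)

1. B_x = -13/2  [BA · CD = 14153/170 ∩ BC · AE = -2401/170]
2. B_y = 15/2  [BA · CD = 14153/170 ∩ BC · AE = -2401/170]
   → B = (-13/2, 15/2)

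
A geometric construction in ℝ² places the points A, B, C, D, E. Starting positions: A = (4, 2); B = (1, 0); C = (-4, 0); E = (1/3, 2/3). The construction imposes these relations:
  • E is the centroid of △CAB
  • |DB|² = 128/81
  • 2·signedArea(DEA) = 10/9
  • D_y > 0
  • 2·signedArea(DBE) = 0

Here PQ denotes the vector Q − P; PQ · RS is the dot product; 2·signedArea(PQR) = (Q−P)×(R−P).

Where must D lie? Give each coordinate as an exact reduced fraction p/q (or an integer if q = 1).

1. D_x = 1/9  [2·signedArea(DBE) = 0 ∩ 2·signedArea(DEA) = 10/9]
2. D_y = 8/9  [2·signedArea(DBE) = 0 ∩ 2·signedArea(DEA) = 10/9]
   → D = (1/9, 8/9)

D = (1/9, 8/9)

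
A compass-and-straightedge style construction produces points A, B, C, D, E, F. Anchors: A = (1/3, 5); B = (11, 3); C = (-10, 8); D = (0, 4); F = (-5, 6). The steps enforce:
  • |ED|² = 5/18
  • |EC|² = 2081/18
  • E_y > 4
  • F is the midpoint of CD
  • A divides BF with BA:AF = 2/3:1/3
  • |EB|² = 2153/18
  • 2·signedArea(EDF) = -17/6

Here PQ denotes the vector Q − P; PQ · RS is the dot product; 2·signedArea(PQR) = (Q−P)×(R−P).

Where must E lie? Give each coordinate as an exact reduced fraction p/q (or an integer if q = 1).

E = (1/6, 9/2)

1. E_x = 1/6  [line -2·x + -5·y + 137/6 = 0 ∩ |EB|² = 2153/18]
2. E_y = 9/2  [line -2·x + -5·y + 137/6 = 0 ∩ |EB|² = 2153/18]
   → E = (1/6, 9/2)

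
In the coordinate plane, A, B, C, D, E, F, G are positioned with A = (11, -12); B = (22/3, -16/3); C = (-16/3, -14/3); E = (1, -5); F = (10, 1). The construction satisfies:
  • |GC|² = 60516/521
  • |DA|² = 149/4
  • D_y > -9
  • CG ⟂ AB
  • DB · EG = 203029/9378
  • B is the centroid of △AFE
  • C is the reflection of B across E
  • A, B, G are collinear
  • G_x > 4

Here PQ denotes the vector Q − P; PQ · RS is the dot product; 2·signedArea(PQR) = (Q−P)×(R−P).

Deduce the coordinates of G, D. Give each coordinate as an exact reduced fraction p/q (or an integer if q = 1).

1. G_x = 6424/1563  [A, B, G are collinear ∩ CG ⟂ AB]
2. G_y = 824/1563  [A, B, G are collinear ∩ CG ⟂ AB]
   → G = (6424/1563, 824/1563)
3. D_x = 6  [line -4861/1563·x + -8639/1563·y + -88531/3126 = 0 ∩ |DA|² = 149/4]
4. D_y = -17/2  [line -4861/1563·x + -8639/1563·y + -88531/3126 = 0 ∩ |DA|² = 149/4]
   → D = (6, -17/2)

D = (6, -17/2)
G = (6424/1563, 824/1563)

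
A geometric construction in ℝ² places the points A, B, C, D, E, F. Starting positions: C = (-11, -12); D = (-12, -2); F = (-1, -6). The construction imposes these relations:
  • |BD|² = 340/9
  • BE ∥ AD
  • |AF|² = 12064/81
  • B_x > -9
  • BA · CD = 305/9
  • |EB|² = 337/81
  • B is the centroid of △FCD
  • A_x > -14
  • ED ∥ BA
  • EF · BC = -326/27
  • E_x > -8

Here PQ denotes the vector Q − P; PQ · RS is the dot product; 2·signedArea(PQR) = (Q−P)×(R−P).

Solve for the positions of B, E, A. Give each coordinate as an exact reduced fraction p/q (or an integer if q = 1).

1. B_x = -8  [B is the centroid of △FCD]
2. B_y = -20/3  [B is the centroid of △FCD]
   → B = (-8, -20/3)
3. E_x = -7  [line 3·x + 16/3·y + 1271/27 = 0 ∩ |EB|² = 337/81]
4. E_y = -44/9  [line 3·x + 16/3·y + 1271/27 = 0 ∩ |EB|² = 337/81]
   → E = (-7, -44/9)
5. A_x = -13  [BE ∥ AD ∩ ED ∥ BA]
6. A_y = -34/9  [BE ∥ AD ∩ ED ∥ BA]
   → A = (-13, -34/9)

A = (-13, -34/9)
B = (-8, -20/3)
E = (-7, -44/9)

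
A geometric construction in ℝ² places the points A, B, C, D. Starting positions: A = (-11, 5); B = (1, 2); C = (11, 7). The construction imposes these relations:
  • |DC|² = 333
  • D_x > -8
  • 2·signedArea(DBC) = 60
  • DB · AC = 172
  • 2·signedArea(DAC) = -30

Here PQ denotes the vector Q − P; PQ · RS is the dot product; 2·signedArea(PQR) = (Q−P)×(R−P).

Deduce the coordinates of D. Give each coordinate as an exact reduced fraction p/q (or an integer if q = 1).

D = (-7, 4)

1. D_x = -7  [2·signedArea(DAC) = -30 ∩ 2·signedArea(DBC) = 60]
2. D_y = 4  [2·signedArea(DAC) = -30 ∩ 2·signedArea(DBC) = 60]
   → D = (-7, 4)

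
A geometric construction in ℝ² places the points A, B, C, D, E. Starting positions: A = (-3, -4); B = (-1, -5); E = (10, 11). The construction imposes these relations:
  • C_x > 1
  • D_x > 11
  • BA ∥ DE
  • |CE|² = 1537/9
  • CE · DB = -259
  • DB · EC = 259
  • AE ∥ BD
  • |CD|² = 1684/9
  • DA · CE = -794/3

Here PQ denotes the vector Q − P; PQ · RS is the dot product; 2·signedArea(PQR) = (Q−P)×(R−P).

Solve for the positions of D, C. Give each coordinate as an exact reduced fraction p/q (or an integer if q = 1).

C = (2, 2/3)
D = (12, 10)

1. D_x = 12  [BA ∥ DE ∩ AE ∥ BD]
2. D_y = 10  [BA ∥ DE ∩ AE ∥ BD]
   → D = (12, 10)
3. C_x = 2  [CE · DB = -259 ∩ DA · CE = -794/3]
4. C_y = 2/3  [CE · DB = -259 ∩ DA · CE = -794/3]
   → C = (2, 2/3)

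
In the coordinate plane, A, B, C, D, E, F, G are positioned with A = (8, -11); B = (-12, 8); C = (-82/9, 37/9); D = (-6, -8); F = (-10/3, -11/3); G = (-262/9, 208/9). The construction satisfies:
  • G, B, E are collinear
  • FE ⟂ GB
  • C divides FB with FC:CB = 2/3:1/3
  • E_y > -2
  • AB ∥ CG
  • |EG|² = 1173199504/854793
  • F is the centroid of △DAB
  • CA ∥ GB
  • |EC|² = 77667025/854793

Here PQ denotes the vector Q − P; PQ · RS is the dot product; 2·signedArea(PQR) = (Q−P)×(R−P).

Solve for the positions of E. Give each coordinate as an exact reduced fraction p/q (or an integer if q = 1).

1. E_x = -42494/31659  [G, B, E are collinear ∩ FE ⟂ GB]
2. E_y = -44704/31659  [G, B, E are collinear ∩ FE ⟂ GB]
   → E = (-42494/31659, -44704/31659)

E = (-42494/31659, -44704/31659)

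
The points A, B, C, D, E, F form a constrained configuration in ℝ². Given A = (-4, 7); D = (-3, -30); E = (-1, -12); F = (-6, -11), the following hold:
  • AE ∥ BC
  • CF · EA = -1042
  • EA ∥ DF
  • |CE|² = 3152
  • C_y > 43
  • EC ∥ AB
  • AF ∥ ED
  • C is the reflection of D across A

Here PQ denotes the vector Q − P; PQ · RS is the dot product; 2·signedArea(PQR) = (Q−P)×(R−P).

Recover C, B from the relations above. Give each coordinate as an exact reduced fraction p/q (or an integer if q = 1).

B = (-8, 63)
C = (-5, 44)

1. C_x = -5  [C is the reflection of D across A]
2. C_y = 44  [C is the reflection of D across A]
   → C = (-5, 44)
3. B_x = -8  [AE ∥ BC ∩ EC ∥ AB]
4. B_y = 63  [AE ∥ BC ∩ EC ∥ AB]
   → B = (-8, 63)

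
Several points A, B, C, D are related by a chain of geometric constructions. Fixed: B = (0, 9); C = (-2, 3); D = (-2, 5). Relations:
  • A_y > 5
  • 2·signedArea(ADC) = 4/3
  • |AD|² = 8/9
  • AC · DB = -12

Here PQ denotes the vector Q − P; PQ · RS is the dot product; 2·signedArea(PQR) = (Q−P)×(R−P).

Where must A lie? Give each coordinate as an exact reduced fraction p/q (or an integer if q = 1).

A = (-4/3, 17/3)

1. A_x = -4/3  [2·signedArea(ADC) = 4/3 ∩ AC · DB = -12]
2. A_y = 17/3  [2·signedArea(ADC) = 4/3 ∩ AC · DB = -12]
   → A = (-4/3, 17/3)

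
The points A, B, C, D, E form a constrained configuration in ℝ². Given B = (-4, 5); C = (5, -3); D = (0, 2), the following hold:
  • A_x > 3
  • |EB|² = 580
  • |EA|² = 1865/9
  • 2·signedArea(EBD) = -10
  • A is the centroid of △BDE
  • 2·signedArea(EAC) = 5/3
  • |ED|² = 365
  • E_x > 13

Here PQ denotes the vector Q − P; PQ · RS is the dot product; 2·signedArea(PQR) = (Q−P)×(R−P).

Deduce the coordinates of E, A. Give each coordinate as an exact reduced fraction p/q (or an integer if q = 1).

1. E_x = 14  [line 3·x + 4·y + 2 = 0 ∩ |EB|² = 580]
2. E_y = -11  [line 3·x + 4·y + 2 = 0 ∩ |EB|² = 580]
   → E = (14, -11)
3. A_x = 10/3  [A is the centroid of △BDE]
4. A_y = -4/3  [A is the centroid of △BDE]
   → A = (10/3, -4/3)

A = (10/3, -4/3)
E = (14, -11)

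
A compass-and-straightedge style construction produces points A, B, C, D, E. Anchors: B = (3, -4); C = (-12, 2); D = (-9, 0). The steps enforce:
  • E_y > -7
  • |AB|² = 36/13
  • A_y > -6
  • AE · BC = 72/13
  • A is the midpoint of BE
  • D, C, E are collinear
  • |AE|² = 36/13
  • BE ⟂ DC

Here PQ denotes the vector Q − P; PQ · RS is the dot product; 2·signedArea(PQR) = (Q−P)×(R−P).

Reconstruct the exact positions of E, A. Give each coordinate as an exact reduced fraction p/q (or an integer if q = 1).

1. E_x = 15/13  [D, C, E are collinear ∩ BE ⟂ DC]
2. E_y = -88/13  [D, C, E are collinear ∩ BE ⟂ DC]
   → E = (15/13, -88/13)
3. A_x = 27/13  [A is the midpoint of BE]
4. A_y = -70/13  [A is the midpoint of BE]
   → A = (27/13, -70/13)

A = (27/13, -70/13)
E = (15/13, -88/13)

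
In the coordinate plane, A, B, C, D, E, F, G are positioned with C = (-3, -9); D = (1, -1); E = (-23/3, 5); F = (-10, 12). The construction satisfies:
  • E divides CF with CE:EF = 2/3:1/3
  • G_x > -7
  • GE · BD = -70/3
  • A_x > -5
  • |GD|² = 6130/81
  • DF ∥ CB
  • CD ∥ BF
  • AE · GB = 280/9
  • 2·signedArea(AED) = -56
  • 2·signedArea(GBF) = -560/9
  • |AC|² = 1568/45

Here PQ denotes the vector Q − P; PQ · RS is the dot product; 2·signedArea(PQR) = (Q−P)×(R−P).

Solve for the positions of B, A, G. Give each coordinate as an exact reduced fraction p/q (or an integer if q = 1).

A = (-73/15, -17/5)
B = (-14, 4)
G = (-62/9, 8/3)

1. B_x = -14  [CD ∥ BF ∩ DF ∥ CB]
2. B_y = 4  [CD ∥ BF ∩ DF ∥ CB]
   → B = (-14, 4)
3. G_x = -62/9  [2·signedArea(GBF) = -560/9 ∩ GE · BD = -70/3]
4. G_y = 8/3  [2·signedArea(GBF) = -560/9 ∩ GE · BD = -70/3]
   → G = (-62/9, 8/3)
5. A_x = -73/15  [2·signedArea(AED) = -56 ∩ AE · GB = 280/9]
6. A_y = -17/5  [2·signedArea(AED) = -56 ∩ AE · GB = 280/9]
   → A = (-73/15, -17/5)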